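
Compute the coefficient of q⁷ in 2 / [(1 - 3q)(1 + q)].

3280

The denominator gives the recurrence a_n = 2a_(n−1) + 3a_(n−2) for n ≥ 2; the numerator fixes a_0 = 2, a_1 = 4.
Iterating: 2, 4, 14, 40, 122, 364, 1094, 3280, so a_7 = 3280.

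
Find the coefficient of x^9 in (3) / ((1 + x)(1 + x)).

-30

The denominator gives the recurrence a_n = −2a_(n−1) − a_(n−2) for n ≥ 2; the numerator fixes a_0 = 3, a_1 = -6.
Iterating: 3, -6, 9, -12, 15, -18, 21, -24, 27, -30, so a_9 = -30.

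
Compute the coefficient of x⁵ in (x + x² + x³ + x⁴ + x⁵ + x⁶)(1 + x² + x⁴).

3

(x + x² + x³ + x⁴ + x⁵ + x⁶) has coefficients 0,1,1,1,1,1 for degrees 0…5.
(1 + x² + x⁴) has coefficients 1,0,1,0,1,0 for degrees 0…5.
[x⁵] = 1·1 + 1·0 + 1·1 + 1·0 + 1·1 = 3.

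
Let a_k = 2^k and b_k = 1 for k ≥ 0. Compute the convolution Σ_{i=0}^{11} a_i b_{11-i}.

This is [x^11] in the product of the two ordinary generating functions.
Σ = 1·1 + 2·1 + 4·1 + 8·1 + 16·1 + 32·1 + 64·1 + 128·1 + 256·1 + 512·1 + 1024·1 + 2048·1 = 4095.

4095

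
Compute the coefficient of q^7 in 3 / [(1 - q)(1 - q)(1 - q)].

108

The denominator gives the recurrence a_n = 3a_(n−1) − 3a_(n−2) + a_(n−3) for n ≥ 3; the numerator fixes a_0 = 3, a_1 = 9, a_2 = 18.
Iterating: 3, 9, 18, 30, 45, 63, 84, 108, so a_7 = 108.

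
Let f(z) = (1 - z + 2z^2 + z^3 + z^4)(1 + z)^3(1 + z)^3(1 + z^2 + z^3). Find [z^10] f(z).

(1 - z + 2z^2 + z^3 + z^4) has coefficients 1,-1,2,1,1 for degrees 0…4.
(1 + z)^3 has coefficients 1,3,3,1,0,0,0,0,0,0,0 for degrees 0…10.
Multiplying by (1 + z)^3 gives running coefficients 1,6,15,20,15,6,1,0,0,0,0 for degrees 0…10.
Finally multiplying by (1 + z^2 + z^3), the product of all factors after the first has coefficients 1,6,16,27,36,41,36,21,7,1,0 for degrees 0…10.
[z^10] = 1·0 − 1·1 + 2·7 + 1·21 + 1·36 = 70.

70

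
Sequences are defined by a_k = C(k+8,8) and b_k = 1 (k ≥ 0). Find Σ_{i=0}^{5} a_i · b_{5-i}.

Write out a_i and b_{5-i} for i = 0,…,5 and sum the products.
Σ = 1·1 + 9·1 + 45·1 + 165·1 + 495·1 + 1287·1 = 2002.

2002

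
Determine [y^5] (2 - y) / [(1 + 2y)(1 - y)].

Partial fractions give a closed form: a_n = (5/3)·(-2)^n + (1/3)·1^n.
At n = 5: a_5 = -53.

-53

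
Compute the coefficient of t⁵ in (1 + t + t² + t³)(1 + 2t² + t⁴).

(1 + t + t² + t³) has coefficients 1,1,1,1 for degrees 0…3.
(1 + 2t² + t⁴) has coefficients 1,0,2,0,1,0 for degrees 0…5.
[t⁵] = 1·0 + 1·1 + 1·0 + 1·2 = 3.

3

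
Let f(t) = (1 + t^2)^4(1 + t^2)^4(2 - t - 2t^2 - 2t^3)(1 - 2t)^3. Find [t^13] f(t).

-1932

(1 + t^2)^4 has coefficients 1,0,4,0,6,0,4,0,1 for degrees 0…8.
(1 + t^2)^4 has coefficients 1,0,4,0,6,0,4,0,1,0,0,0,0,0 for degrees 0…13.
Multiplying by (2 - t - 2t^2 - 2t^3) gives running coefficients 2,-1,6,-6,4,-14,-4,-16,-6,-9,-2,-2,0,0 for degrees 0…13.
Finally multiplying by (1 - 2t)^3, the product of all factors after the first has coefficients 2,-13,36,-70,120,-158,176,-192,154,-133,108,-50,60,-8 for degrees 0…13.
[t^13] = 1·(-8) + 4·(-50) + 6·(-133) + 4·(-192) + 1·(-158) = -1932.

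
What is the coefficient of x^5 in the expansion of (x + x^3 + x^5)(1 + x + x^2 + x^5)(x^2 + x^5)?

2

(x + x^3 + x^5) has coefficients 0,1,0,1,0,1 for degrees 0…5.
(1 + x + x^2 + x^5) has coefficients 1,1,1,0,0,1 for degrees 0…5.
Finally multiplying by (x^2 + x^5), the product of all factors after the first has coefficients 0,0,1,1,1,1 for degrees 0…5.
[x^5] = 1·1 + 1·1 + 1·0 = 2.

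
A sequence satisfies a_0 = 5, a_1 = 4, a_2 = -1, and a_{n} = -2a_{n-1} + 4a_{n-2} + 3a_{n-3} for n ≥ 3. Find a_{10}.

The ordinary generating function has denominator 1 + 2y - 4y^2 - 3y^3.
Iterating the recurrence: a_0,…,a_{10} = 5, 4, -1, 33, -58, 245, -623, 2052, -5861, 18061, -53410.

-53410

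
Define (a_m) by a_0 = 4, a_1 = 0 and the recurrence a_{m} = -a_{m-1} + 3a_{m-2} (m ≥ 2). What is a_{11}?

The ordinary generating function has denominator 1 + t - 3t^2.
Iterating the recurrence: a_0,…,a_{11} = 4, 0, 12, -12, 48, -84, 228, -480, 1164, -2604, 6096, -13908.

-13908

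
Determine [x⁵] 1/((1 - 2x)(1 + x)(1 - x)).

Partial fractions give a closed form: a_n = (4/3)·2^n + (1/6)·(-1)^n + (-1/2)·1^n.
At n = 5: a_5 = 42.

42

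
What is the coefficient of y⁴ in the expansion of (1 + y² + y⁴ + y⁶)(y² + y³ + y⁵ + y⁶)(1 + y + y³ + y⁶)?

(1 + y² + y⁴ + y⁶) has coefficients 1,0,1,0,1 for degrees 0…4.
(y² + y³ + y⁵ + y⁶) has coefficients 0,0,1,1,0 for degrees 0…4.
Finally multiplying by (1 + y + y³ + y⁶), the product of all factors after the first has coefficients 0,0,1,2,1 for degrees 0…4.
[y⁴] = 1·1 + 1·1 + 1·0 = 2.

2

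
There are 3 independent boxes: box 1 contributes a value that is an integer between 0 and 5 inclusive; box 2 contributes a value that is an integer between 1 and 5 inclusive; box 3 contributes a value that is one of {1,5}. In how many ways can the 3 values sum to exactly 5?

The generating function for the choices is (1 + z + z^2 + z^3 + z^4 + z^5)·(z + z^2 + z^3 + z^4 + z^5)·(z + z^5); the count is [z^5].
(1 + z + z^2 + z^3 + z^4 + z^5) has coefficients 1,1,1,1,1,1 for degrees 0…5.
(z + z^2 + z^3 + z^4 + z^5) has coefficients 0,1,1,1,1,1 for degrees 0…5.
Finally multiplying by (z + z^5), the product of all factors after the first has coefficients 0,0,1,1,1,1 for degrees 0…5.
[z^5] = 1·1 + 1·1 + 1·1 + 1·1 + 1·0 + 1·0 = 4.

4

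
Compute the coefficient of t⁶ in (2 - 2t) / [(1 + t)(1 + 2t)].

The denominator gives the recurrence a_n = −3a_(n−1) − 2a_(n−2) for n ≥ 2; the numerator fixes a_0 = 2, a_1 = -8.
Iterating: 2, -8, 20, -44, 92, -188, 380, so a_6 = 380.

380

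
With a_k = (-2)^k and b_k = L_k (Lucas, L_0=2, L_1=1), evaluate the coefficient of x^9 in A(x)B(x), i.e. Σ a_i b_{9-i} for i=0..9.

This is [x^9] in the product of the two ordinary generating functions.
Σ = 1·76 − 2·47 + 4·29 − 8·18 + 16·11 − 32·7 + 64·4 − 128·3 + 256·1 − 512·2 = -990.

-990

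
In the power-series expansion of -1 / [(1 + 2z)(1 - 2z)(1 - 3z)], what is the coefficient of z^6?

-1261

Partial fractions give a closed form: a_n = (-1/5)·(-2)^n + (1)·2^n + (-9/5)·3^n.
At n = 6: a_6 = -1261.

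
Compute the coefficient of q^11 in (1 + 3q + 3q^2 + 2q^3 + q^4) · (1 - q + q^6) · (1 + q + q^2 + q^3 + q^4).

9

(1 + 3q + 3q^2 + 2q^3 + q^4) has coefficients 1,3,3,2,1 for degrees 0…4.
(1 - q + q^6) has coefficients 1,-1,0,0,0,0,1,0,0,0,0,0 for degrees 0…11.
Finally multiplying by (1 + q + q^2 + q^3 + q^4), the product of all factors after the first has coefficients 1,0,0,0,0,-1,1,1,1,1,1,0 for degrees 0…11.
[q^11] = 1·0 + 3·1 + 3·1 + 2·1 + 1·1 = 9.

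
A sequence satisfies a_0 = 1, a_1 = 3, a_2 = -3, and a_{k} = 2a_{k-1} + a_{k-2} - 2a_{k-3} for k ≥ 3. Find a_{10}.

The ordinary generating function has denominator 1 - 2y - y^2 + 2y^3.
Iterating the recurrence: a_0,…,a_{10} = 1, 3, -3, -5, -19, -37, -83, -165, -339, -677, -1363.

-1363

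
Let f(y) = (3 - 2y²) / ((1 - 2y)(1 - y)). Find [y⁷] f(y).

The denominator gives the recurrence a_n = 3a_(n−1) − 2a_(n−2) for n ≥ 3; the numerator fixes a_0 = 3, a_1 = 9, a_2 = 19.
Iterating: 3, 9, 19, 39, 79, 159, 319, 639, so a_7 = 639.

639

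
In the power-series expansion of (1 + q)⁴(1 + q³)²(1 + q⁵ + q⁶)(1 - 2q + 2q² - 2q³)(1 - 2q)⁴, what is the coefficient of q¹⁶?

(1 + q)⁴ has coefficients 1,4,6,4,1 for degrees 0…4.
(1 + q³)² has coefficients 1,0,0,2,0,0,1,0,0,0,0,0,0,0,0,0,0 for degrees 0…16.
Multiplying by (1 + q⁵ + q⁶) gives running coefficients 1,0,0,2,0,1,2,0,2,2,0,1,1,0,0,0,0 for degrees 0…16.
Multiplying by (1 - 2q + 2q² - 2q³) gives running coefficients 1,-2,2,0,-4,5,-4,-2,4,-6,0,1,-5,0,0,-2,0 for degrees 0…16.
Finally multiplying by (1 - 2q)⁴, the product of all factors after the first has coefficients 1,-10,42,-96,124,-59,-108,278,-300,122,144,-303,243,-32,-152,174,-64 for degrees 0…16.
[q¹⁶] = 1·(-64) + 4·174 + 6·(-152) + 4·(-32) + 1·243 = -165.

-165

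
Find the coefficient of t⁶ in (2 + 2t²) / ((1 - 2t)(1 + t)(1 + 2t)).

212

The denominator gives the recurrence a_n = −a_(n−1) + 4a_(n−2) + 4a_(n−3) for n ≥ 3; the numerator fixes a_0 = 2, a_1 = -2, a_2 = 12.
Iterating: 2, -2, 12, -12, 52, -52, 212, so a_6 = 212.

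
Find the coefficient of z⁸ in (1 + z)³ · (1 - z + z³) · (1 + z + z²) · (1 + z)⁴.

(1 + z)³ has coefficients 1,3,3,1 for degrees 0…3.
(1 - z + z³) has coefficients 1,-1,0,1,0,0,0,0,0 for degrees 0…8.
Multiplying by (1 + z + z²) gives running coefficients 1,0,0,0,1,1,0,0,0 for degrees 0…8.
Finally multiplying by (1 + z)⁴, the product of all factors after the first has coefficients 1,4,6,4,2,5,10,10,5 for degrees 0…8.
[z⁸] = 1·5 + 3·10 + 3·10 + 1·5 = 70.

70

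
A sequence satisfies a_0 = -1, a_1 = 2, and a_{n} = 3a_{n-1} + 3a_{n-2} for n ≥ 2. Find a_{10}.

The ordinary generating function has denominator 1 - 3z - 3z^2.
Iterating the recurrence: a_0,…,a_{10} = -1, 2, 3, 15, 54, 207, 783, 2970, 11259, 42687, 161838.

161838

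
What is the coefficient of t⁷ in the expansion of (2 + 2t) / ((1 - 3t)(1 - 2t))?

16728

Partial fractions give a closed form: a_n = (8)·3^n + (-6)·2^n.
At n = 7: a_7 = 16728.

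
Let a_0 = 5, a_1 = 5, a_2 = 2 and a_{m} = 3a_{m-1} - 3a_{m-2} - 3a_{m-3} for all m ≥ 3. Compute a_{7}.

The ordinary generating function has denominator 1 - 3y + 3y^2 + 3y^3.
Iterating the recurrence: a_0,…,a_{7} = 5, 5, 2, -24, -93, -213, -288, 54.

54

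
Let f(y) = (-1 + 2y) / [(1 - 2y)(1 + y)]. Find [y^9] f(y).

1

Partial fractions give a closed form: a_n = (-1)·(-1)^n.
At n = 9: a_9 = 1.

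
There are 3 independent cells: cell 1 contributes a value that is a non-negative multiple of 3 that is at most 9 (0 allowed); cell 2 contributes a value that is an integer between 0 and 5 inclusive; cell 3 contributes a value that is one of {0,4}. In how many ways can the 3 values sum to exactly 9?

4

The generating function for the choices is (1 + x^3 + x^6 + x^9)·(1 + x + x^2 + x^3 + x^4 + x^5)·(1 + x^4); the count is [x^9].
(1 + x^3 + x^6 + x^9) has coefficients 1,0,0,1,0,0,1,0,0,1 for degrees 0…9.
(1 + x + x^2 + x^3 + x^4 + x^5) has coefficients 1,1,1,1,1,1,0,0,0,0 for degrees 0…9.
Finally multiplying by (1 + x^4), the product of all factors after the first has coefficients 1,1,1,1,2,2,1,1,1,1 for degrees 0…9.
[x^9] = 1·1 + 1·1 + 1·1 + 1·1 = 4.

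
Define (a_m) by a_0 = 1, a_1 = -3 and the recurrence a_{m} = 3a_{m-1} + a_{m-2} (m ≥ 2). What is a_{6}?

-971

The ordinary generating function has denominator 1 - 3x - x^2.
Iterating the recurrence: a_0,…,a_{6} = 1, -3, -8, -27, -89, -294, -971.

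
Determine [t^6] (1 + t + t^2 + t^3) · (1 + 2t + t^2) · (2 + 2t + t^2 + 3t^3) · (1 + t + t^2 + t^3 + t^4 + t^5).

(1 + t + t^2 + t^3) has coefficients 1,1,1,1 for degrees 0…3.
(1 + 2t + t^2) has coefficients 1,2,1,0,0,0,0 for degrees 0…6.
Multiplying by (2 + 2t + t^2 + 3t^3) gives running coefficients 2,6,7,7,7,3,0 for degrees 0…6.
Finally multiplying by (1 + t + t^2 + t^3 + t^4 + t^5), the product of all factors after the first has coefficients 2,8,15,22,29,32,30 for degrees 0…6.
[t^6] = 1·30 + 1·32 + 1·29 + 1·22 = 113.

113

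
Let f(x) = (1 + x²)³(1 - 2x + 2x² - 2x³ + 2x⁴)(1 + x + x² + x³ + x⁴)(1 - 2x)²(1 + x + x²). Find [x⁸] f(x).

61

(1 + x²)³ has coefficients 1,0,3,0,3,0,1 for degrees 0…6.
(1 - 2x + 2x² - 2x³ + 2x⁴) has coefficients 1,-2,2,-2,2,0,0,0,0 for degrees 0…8.
Multiplying by (1 + x + x² + x³ + x⁴) gives running coefficients 1,-1,1,-1,1,0,2,0,2 for degrees 0…8.
Multiplying by (1 - 2x)² gives running coefficients 1,-5,9,-9,9,-8,6,-8,10 for degrees 0…8.
Finally multiplying by (1 + x + x²), the product of all factors after the first has coefficients 1,-4,5,-5,9,-8,7,-10,8 for degrees 0…8.
[x⁸] = 1·8 + 3·7 + 3·9 + 1·5 = 61.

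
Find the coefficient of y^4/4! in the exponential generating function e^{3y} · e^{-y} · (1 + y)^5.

1256

The EGF product rule gives c_4 = Σ_{k_1+k_2+k_3=4} C(4; k_1,k_2,k_3) · ∏ g_i(k_i), where e^{3y} gives (3)^k; e^{-y} gives (-1)^k; (1+y)^5 gives the falling factorial (5)_k.
g_1(k) for k = 0…4: 1, 3, 9, 27, 81.
g_2(k) for k = 0…4: 1, -1, 1, -1, 1.
g_3(k) for k = 0…4: 1, 5, 20, 60, 120.
First combine the last two factors: h(k) = Σ_j C(k,j)·g_2(j)·g_3(k−j) for k = 0…4: 1, 4, 11, 14, -19.
c_4 = Σ_k C(4,k)·g_1(k)·h(4−k) = 1·1·(-19) + 4·3·14 + 6·9·11 + 4·27·4 + 1·81·1 = −19 + 168 + 594 + 432 + 81 = 1256.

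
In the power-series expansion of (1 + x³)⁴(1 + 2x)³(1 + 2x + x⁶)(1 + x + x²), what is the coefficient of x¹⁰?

516

(1 + x³)⁴ has coefficients 1,0,0,4,0,0,6,0,0,4,0 for degrees 0…10.
(1 + 2x)³ has coefficients 1,6,12,8,0,0,0,0,0,0,0 for degrees 0…10.
Multiplying by (1 + 2x + x⁶) gives running coefficients 1,8,24,32,16,0,1,6,12,8,0 for degrees 0…10.
Finally multiplying by (1 + x + x²), the product of all factors after the first has coefficients 1,9,33,64,72,48,17,7,19,26,20 for degrees 0…10.
[x¹⁰] = 1·20 + 4·7 + 6·72 + 4·9 = 516.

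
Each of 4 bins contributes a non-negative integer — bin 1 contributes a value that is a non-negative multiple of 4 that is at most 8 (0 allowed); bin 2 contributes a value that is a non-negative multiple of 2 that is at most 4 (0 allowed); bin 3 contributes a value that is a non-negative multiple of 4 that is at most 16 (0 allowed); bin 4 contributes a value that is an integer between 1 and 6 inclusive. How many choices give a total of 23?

10

The generating function for the choices is (1 + t⁴ + t⁸)·(1 + t² + t⁴)·(1 + t⁴ + t⁸ + t¹² + t¹⁶)·(t + t² + t³ + t⁴ + t⁵ + t⁶); the count is [t²³].
(1 + t⁴ + t⁸) has coefficients 1,0,0,0,1,0,0,0,1 for degrees 0…8.
(1 + t² + t⁴) has coefficients 1,0,1,0,1,0,0,0,0,0,0,0,0,0,0,0,0,0,0,0,0,0,0,0 for degrees 0…23.
Multiplying by (1 + t⁴ + t⁸ + t¹² + t¹⁶) gives running coefficients 1,0,1,0,2,0,1,0,2,0,1,0,2,0,1,0,2,0,1,0,1,0,0,0 for degrees 0…23.
Finally multiplying by (t + t² + t³ + t⁴ + t⁵ + t⁶), the product of all factors after the first has coefficients 0,1,1,2,2,4,4,4,4,5,5,4,4,5,5,4,4,5,5,4,4,4,4,2 for degrees 0…23.
[t²³] = 1·2 + 1·4 + 1·4 = 10.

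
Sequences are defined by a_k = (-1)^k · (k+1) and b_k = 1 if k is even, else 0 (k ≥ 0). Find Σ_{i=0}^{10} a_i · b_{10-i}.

Write out a_i and b_{10-i} for i = 0,…,10 and sum the products.
Σ = 1·1 − 2·0 + 3·1 − 4·0 + 5·1 − 6·0 + 7·1 − 8·0 + 9·1 − 10·0 + 11·1 = 36.

36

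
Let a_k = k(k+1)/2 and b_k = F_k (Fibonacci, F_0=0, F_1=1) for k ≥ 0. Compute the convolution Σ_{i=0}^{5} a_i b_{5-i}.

Write out a_i and b_{5-i} for i = 0,…,5 and sum the products.
Σ = 0·5 + 1·3 + 3·2 + 6·1 + 10·1 + 15·0 = 25.

25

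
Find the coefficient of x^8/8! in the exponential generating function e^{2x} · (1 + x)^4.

The EGF product rule gives c_8 = Σ_{k_1+k_2=8} C(8; k_1,k_2) · ∏ g_i(k_i), where e^{2x} gives (2)^k; (1+x)^4 gives the falling factorial (4)_k.
g_1(k) for k = 0…8: 1, 2, 4, 8, 16, 32, 64, 128, 256.
g_2(k) for k = 0…8: 1, 4, 12, 24, 24, 0, 0, 0, 0.
c_8 = Σ_k C(8,k)·g_1(k)·g_2(8−k) = 70·16·24 + 56·32·24 + 28·64·12 + 8·128·4 + 1·256·1 = 26880 + 43008 + 21504 + 4096 + 256 = 95744.

95744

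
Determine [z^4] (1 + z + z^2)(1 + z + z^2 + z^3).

(1 + z + z^2) has coefficients 1,1,1 for degrees 0…2.
(1 + z + z^2 + z^3) has coefficients 1,1,1,1,0 for degrees 0…4.
[z^4] = 1·0 + 1·1 + 1·1 = 2.

2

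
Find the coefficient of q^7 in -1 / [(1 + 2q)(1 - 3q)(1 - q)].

The denominator gives the recurrence a_n = 2a_(n−1) + 5a_(n−2) − 6a_(n−3) for n ≥ 3; the numerator fixes a_0 = -1, a_1 = -2, a_2 = -9.
Iterating: -1, -2, -9, -22, -77, -210, -673, -1934, so a_7 = -1934.

-1934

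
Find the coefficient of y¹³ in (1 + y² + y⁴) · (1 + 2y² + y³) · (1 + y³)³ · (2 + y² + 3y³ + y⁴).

(1 + y² + y⁴) has coefficients 1,0,1,0,1 for degrees 0…4.
(1 + 2y² + y³) has coefficients 1,0,2,1,0,0,0,0,0,0,0,0,0,0 for degrees 0…13.
Multiplying by (1 + y³)³ gives running coefficients 1,0,2,4,0,6,6,0,6,4,0,2,1,0 for degrees 0…13.
Finally multiplying by (2 + y² + 3y³ + y⁴), the product of all factors after the first has coefficients 2,0,5,11,3,22,26,10,36,32,12,26,20,6 for degrees 0…13.
[y¹³] = 1·6 + 1·26 + 1·32 = 64.

64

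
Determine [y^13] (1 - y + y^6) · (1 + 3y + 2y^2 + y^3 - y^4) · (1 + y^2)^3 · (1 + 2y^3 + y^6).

23

(1 - y + y^6) has coefficients 1,-1,0,0,0,0,1 for degrees 0…6.
(1 + 3y + 2y^2 + y^3 - y^4) has coefficients 1,3,2,1,-1,0,0,0,0,0,0,0,0,0 for degrees 0…13.
Multiplying by (1 + y^2)^3 gives running coefficients 1,3,5,10,8,12,4,6,-1,1,-1,0,0,0 for degrees 0…13.
Finally multiplying by (1 + 2y^3 + y^6), the product of all factors after the first has coefficients 1,3,5,12,14,22,25,25,28,19,19,10,6,4 for degrees 0…13.
[y^13] = 1·4 − 1·6 + 1·25 = 23.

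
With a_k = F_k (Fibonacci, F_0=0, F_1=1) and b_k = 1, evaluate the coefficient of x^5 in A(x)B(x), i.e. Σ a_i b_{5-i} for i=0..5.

This is [x^5] in the product of the two ordinary generating functions.
Σ = 0·1 + 1·1 + 1·1 + 2·1 + 3·1 + 5·1 = 12.

12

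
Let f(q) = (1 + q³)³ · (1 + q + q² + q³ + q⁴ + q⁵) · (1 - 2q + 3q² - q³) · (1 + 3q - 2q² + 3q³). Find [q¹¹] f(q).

42

(1 + q³)³ has coefficients 1,0,0,3,0,0,3,0,0,1 for degrees 0…9.
(1 + q + q² + q³ + q⁴ + q⁵) has coefficients 1,1,1,1,1,1,0,0,0,0,0,0 for degrees 0…11.
Multiplying by (1 - 2q + 3q² - q³) gives running coefficients 1,-1,2,1,1,1,0,2,-1,0,0,0 for degrees 0…11.
Finally multiplying by (1 + 3q - 2q² + 3q³), the product of all factors after the first has coefficients 1,2,-3,12,-3,8,4,3,8,-7,8,-3 for degrees 0…11.
[q¹¹] = 1·(-3) + 3·8 + 3·8 + 1·(-3) = 42.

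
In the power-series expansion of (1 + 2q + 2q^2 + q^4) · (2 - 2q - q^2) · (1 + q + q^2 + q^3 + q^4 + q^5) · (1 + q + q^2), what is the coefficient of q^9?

-22

(1 + 2q + 2q^2 + q^4) has coefficients 1,2,2,0,1 for degrees 0…4.
(2 - 2q - q^2) has coefficients 2,-2,-1,0,0,0,0,0,0,0 for degrees 0…9.
Multiplying by (1 + q + q^2 + q^3 + q^4 + q^5) gives running coefficients 2,0,-1,-1,-1,-1,-3,-1,0,0 for degrees 0…9.
Finally multiplying by (1 + q + q^2), the product of all factors after the first has coefficients 2,2,1,-2,-3,-3,-5,-5,-4,-1 for degrees 0…9.
[q^9] = 1·(-1) + 2·(-4) + 2·(-5) + 1·(-3) = -22.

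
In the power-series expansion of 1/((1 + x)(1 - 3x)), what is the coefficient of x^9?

The denominator gives the recurrence a_n = 2a_(n−1) + 3a_(n−2) for n ≥ 2; the numerator fixes a_0 = 1, a_1 = 2.
Iterating: 1, 2, 7, 20, 61, 182, 547, 1640, 4921, 14762, so a_9 = 14762.

14762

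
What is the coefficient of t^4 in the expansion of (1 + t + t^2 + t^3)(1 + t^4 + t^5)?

(1 + t + t^2 + t^3) has coefficients 1,1,1,1 for degrees 0…3.
(1 + t^4 + t^5) has coefficients 1,0,0,0,1 for degrees 0…4.
[t^4] = 1·1 + 1·0 + 1·0 + 1·0 = 1.

1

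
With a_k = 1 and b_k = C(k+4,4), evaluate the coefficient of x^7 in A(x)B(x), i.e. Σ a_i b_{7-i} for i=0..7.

Write out a_i and b_{7-i} for i = 0,…,7 and sum the products.
Σ = 1·330 + 1·210 + 1·126 + 1·70 + 1·35 + 1·15 + 1·5 + 1·1 = 792.

792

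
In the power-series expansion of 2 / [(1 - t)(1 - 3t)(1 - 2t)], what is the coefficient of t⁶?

6050

The denominator gives the recurrence a_n = 6a_(n−1) − 11a_(n−2) + 6a_(n−3) for n ≥ 3; the numerator fixes a_0 = 2, a_1 = 12, a_2 = 50.
Iterating: 2, 12, 50, 180, 602, 1932, 6050, so a_6 = 6050.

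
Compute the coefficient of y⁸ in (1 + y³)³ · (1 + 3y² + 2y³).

(1 + y³)³ has coefficients 1,0,0,3,0,0,3,0,0 for degrees 0…8.
(1 + 3y² + 2y³) has coefficients 1,0,3,2,0,0,0,0,0 for degrees 0…8.
[y⁸] = 1·0 + 3·0 + 3·3 = 9.

9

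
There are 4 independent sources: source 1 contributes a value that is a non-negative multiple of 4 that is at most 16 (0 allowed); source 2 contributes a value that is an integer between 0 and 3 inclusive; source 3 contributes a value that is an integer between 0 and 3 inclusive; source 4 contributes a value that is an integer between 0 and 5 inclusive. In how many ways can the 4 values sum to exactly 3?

10

The generating function for the choices is (1 + x^4 + x^8 + x^12 + x^16)·(1 + x + x^2 + x^3)·(1 + x + x^2 + x^3)·(1 + x + x^2 + x^3 + x^4 + x^5); the count is [x^3].
(1 + x^4 + x^8 + x^12 + x^16) has coefficients 1,0,0,0 for degrees 0…3.
(1 + x + x^2 + x^3) has coefficients 1,1,1,1 for degrees 0…3.
Multiplying by (1 + x + x^2 + x^3) gives running coefficients 1,2,3,4 for degrees 0…3.
Finally multiplying by (1 + x + x^2 + x^3 + x^4 + x^5), the product of all factors after the first has coefficients 1,3,6,10 for degrees 0…3.
[x^3] = 1·10 = 10.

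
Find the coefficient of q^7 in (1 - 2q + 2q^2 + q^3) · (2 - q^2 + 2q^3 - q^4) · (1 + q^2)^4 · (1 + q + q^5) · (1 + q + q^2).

(1 - 2q + 2q^2 + q^3) has coefficients 1,-2,2,1 for degrees 0…3.
(2 - q^2 + 2q^3 - q^4) has coefficients 2,0,-1,2,-1,0,0,0 for degrees 0…7.
Multiplying by (1 + q^2)^4 gives running coefficients 2,0,7,2,7,8,-2,12 for degrees 0…7.
Multiplying by (1 + q + q^5) gives running coefficients 2,2,7,9,9,17,6,17 for degrees 0…7.
Finally multiplying by (1 + q + q^2), the product of all factors after the first has coefficients 2,4,11,18,25,35,32,40 for degrees 0…7.
[q^7] = 1·40 − 2·32 + 2·35 + 1·25 = 71.

71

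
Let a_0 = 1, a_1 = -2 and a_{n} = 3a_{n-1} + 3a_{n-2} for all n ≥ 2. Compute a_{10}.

-161838

The ordinary generating function has denominator 1 - 3x - 3x^2.
Iterating the recurrence: a_0,…,a_{10} = 1, -2, -3, -15, -54, -207, -783, -2970, -11259, -42687, -161838.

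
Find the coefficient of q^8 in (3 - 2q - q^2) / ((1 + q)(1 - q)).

2

The denominator gives the recurrence a_n = a_(n−2) for n ≥ 3; the numerator fixes a_0 = 3, a_1 = -2, a_2 = 2.
Iterating: 3, -2, 2, -2, 2, -2, 2, -2, 2, so a_8 = 2.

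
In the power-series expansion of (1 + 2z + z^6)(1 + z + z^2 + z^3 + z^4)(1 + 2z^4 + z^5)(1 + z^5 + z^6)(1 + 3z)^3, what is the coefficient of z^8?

808

(1 + 2z + z^6) has coefficients 1,2,0,0,0,0,1 for degrees 0…6.
(1 + z + z^2 + z^3 + z^4) has coefficients 1,1,1,1,1,0,0,0,0 for degrees 0…8.
Multiplying by (1 + 2z^4 + z^5) gives running coefficients 1,1,1,1,3,3,3,3,3 for degrees 0…8.
Multiplying by (1 + z^5 + z^6) gives running coefficients 1,1,1,1,3,4,5,5,5 for degrees 0…8.
Finally multiplying by (1 + 3z)^3, the product of all factors after the first has coefficients 1,10,37,64,66,85,149,239,293 for degrees 0…8.
[z^8] = 1·293 + 2·239 + 1·37 = 808.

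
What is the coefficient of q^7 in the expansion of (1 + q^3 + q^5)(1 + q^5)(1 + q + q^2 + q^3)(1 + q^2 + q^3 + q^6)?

(1 + q^3 + q^5) has coefficients 1,0,0,1,0,1 for degrees 0…5.
(1 + q^5) has coefficients 1,0,0,0,0,1,0,0 for degrees 0…7.
Multiplying by (1 + q + q^2 + q^3) gives running coefficients 1,1,1,1,0,1,1,1 for degrees 0…7.
Finally multiplying by (1 + q^2 + q^3 + q^6), the product of all factors after the first has coefficients 1,1,2,3,2,3,3,3 for degrees 0…7.
[q^7] = 1·3 + 1·2 + 1·2 = 7.

7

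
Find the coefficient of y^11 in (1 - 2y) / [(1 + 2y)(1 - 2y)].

Partial fractions give a closed form: a_n = (1)·(-2)^n.
At n = 11: a_11 = -2048.

-2048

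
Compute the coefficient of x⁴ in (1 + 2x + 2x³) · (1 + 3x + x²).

6

(1 + 2x + 2x³) has coefficients 1,2,0,2 for degrees 0…3.
(1 + 3x + x²) has coefficients 1,3,1,0,0 for degrees 0…4.
[x⁴] = 1·0 + 2·0 + 2·3 = 6.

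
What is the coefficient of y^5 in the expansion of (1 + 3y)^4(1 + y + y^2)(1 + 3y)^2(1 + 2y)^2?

(1 + 3y)^4 has coefficients 1,12,54,108,81 for degrees 0…4.
(1 + y + y^2) has coefficients 1,1,1,0,0,0 for degrees 0…5.
Multiplying by (1 + 3y)^2 gives running coefficients 1,7,16,15,9,0 for degrees 0…5.
Finally multiplying by (1 + 2y)^2, the product of all factors after the first has coefficients 1,11,48,107,133,96 for degrees 0…5.
[y^5] = 1·96 + 12·133 + 54·107 + 108·48 + 81·11 = 13545.

13545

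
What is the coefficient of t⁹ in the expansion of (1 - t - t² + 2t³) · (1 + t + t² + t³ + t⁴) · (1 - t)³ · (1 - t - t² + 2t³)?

(1 - t - t² + 2t³) has coefficients 1,-1,-1,2 for degrees 0…3.
(1 + t + t² + t³ + t⁴) has coefficients 1,1,1,1,1,0,0,0,0,0 for degrees 0…9.
Multiplying by (1 - t)³ gives running coefficients 1,-2,1,0,0,-1,2,-1,0,0 for degrees 0…9.
Finally multiplying by (1 - t - t² + 2t³), the product of all factors after the first has coefficients 1,-3,2,3,-5,1,3,-2,-3,5 for degrees 0…9.
[t⁹] = 1·5 − 1·(-3) − 1·(-2) + 2·3 = 16.

16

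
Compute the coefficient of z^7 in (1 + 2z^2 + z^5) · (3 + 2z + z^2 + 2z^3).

(1 + 2z^2 + z^5) has coefficients 1,0,2,0,0,1 for degrees 0…5.
(3 + 2z + z^2 + 2z^3) has coefficients 3,2,1,2,0,0,0,0 for degrees 0…7.
[z^7] = 1·0 + 2·0 + 1·1 = 1.

1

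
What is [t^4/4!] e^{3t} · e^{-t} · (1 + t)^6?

2248

The EGF product rule gives c_4 = Σ_{k_1+k_2+k_3=4} C(4; k_1,k_2,k_3) · ∏ g_i(k_i), where e^{3t} gives (3)^k; e^{-t} gives (-1)^k; (1+t)^6 gives the falling factorial (6)_k.
g_1(k) for k = 0…4: 1, 3, 9, 27, 81.
g_2(k) for k = 0…4: 1, -1, 1, -1, 1.
g_3(k) for k = 0…4: 1, 6, 30, 120, 360.
First combine the last two factors: h(k) = Σ_j C(k,j)·g_2(j)·g_3(k−j) for k = 0…4: 1, 5, 19, 47, 37.
c_4 = Σ_k C(4,k)·g_1(k)·h(4−k) = 1·1·37 + 4·3·47 + 6·9·19 + 4·27·5 + 1·81·1 = 37 + 564 + 1026 + 540 + 81 = 2248.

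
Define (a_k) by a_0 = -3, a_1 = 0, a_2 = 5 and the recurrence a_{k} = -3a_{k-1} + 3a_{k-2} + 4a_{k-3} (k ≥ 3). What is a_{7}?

The ordinary generating function has denominator 1 + 3t - 3t^2 - 4t^3.
Iterating the recurrence: a_0,…,a_{7} = -3, 0, 5, -27, 96, -349, 1227, -4344.

-4344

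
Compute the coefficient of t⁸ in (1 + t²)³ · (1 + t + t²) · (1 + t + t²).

(1 + t²)³ has coefficients 1,0,3,0,3,0,1 for degrees 0…6.
(1 + t + t²) has coefficients 1,1,1,0,0,0,0,0,0 for degrees 0…8.
Finally multiplying by (1 + t + t²), the product of all factors after the first has coefficients 1,2,3,2,1,0,0,0,0 for degrees 0…8.
[t⁸] = 1·0 + 3·0 + 3·1 + 1·3 = 6.

6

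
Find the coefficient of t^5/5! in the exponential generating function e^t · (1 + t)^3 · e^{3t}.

The EGF product rule gives c_5 = Σ_{k_1+k_2+k_3=5} C(5; k_1,k_2,k_3) · ∏ g_i(k_i), where e^t gives (1)^k; (1+t)^3 gives the falling factorial (3)_k; e^{3t} gives (3)^k.
g_1(k) for k = 0…5: 1, 1, 1, 1, 1, 1.
g_2(k) for k = 0…5: 1, 3, 6, 6, 0, 0.
g_3(k) for k = 0…5: 1, 3, 9, 27, 81, 243.
First combine the last two factors: h(k) = Σ_j C(k,j)·g_2(j)·g_3(k−j) for k = 0…5: 1, 6, 33, 168, 801, 3618.
c_5 = Σ_k C(5,k)·g_1(k)·h(5−k) = 1·1·3618 + 5·1·801 + 10·1·168 + 10·1·33 + 5·1·6 + 1·1·1 = 3618 + 4005 + 1680 + 330 + 30 + 1 = 9664.

9664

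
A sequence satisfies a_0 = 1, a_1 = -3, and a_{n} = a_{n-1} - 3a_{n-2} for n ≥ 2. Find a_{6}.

-51

The ordinary generating function has denominator 1 - z + 3z^2.
Iterating the recurrence: a_0,…,a_{6} = 1, -3, -6, 3, 21, 12, -51.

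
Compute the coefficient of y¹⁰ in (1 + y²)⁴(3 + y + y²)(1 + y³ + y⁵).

11

(1 + y²)⁴ has coefficients 1,0,4,0,6,0,4,0,1 for degrees 0…8.
(3 + y + y²) has coefficients 3,1,1,0,0,0,0,0,0,0,0 for degrees 0…10.
Finally multiplying by (1 + y³ + y⁵), the product of all factors after the first has coefficients 3,1,1,3,1,4,1,1,0,0,0 for degrees 0…10.
[y¹⁰] = 1·0 + 4·0 + 6·1 + 4·1 + 1·1 = 11.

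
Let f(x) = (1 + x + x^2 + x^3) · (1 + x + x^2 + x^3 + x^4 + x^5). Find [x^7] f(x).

(1 + x + x^2 + x^3) has coefficients 1,1,1,1 for degrees 0…3.
(1 + x + x^2 + x^3 + x^4 + x^5) has coefficients 1,1,1,1,1,1,0,0 for degrees 0…7.
[x^7] = 1·0 + 1·0 + 1·1 + 1·1 = 2.

2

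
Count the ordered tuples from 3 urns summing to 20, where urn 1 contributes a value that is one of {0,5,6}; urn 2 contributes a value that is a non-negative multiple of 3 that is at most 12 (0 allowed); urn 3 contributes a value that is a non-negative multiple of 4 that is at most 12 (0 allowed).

3

The generating function for the choices is (1 + q^5 + q^6)·(1 + q^3 + q^6 + q^9 + q^12)·(1 + q^4 + q^8 + q^12); the count is [q^20].
(1 + q^5 + q^6) has coefficients 1,0,0,0,0,1,1 for degrees 0…6.
(1 + q^3 + q^6 + q^9 + q^12) has coefficients 1,0,0,1,0,0,1,0,0,1,0,0,1,0,0,0,0,0,0,0,0 for degrees 0…20.
Finally multiplying by (1 + q^4 + q^8 + q^12), the product of all factors after the first has coefficients 1,0,0,1,1,0,1,1,1,1,1,1,2,1,1,1,1,1,1,0,1 for degrees 0…20.
[q^20] = 1·1 + 1·1 + 1·1 = 3.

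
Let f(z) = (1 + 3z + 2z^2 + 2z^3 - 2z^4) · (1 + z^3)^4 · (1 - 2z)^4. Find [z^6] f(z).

(1 + 3z + 2z^2 + 2z^3 - 2z^4) has coefficients 1,3,2,2,-2 for degrees 0…4.
(1 + z^3)^4 has coefficients 1,0,0,4,0,0,6 for degrees 0…6.
Finally multiplying by (1 - 2z)^4, the product of all factors after the first has coefficients 1,-8,24,-28,-16,96,-122 for degrees 0…6.
[z^6] = 1·(-122) + 3·96 + 2·(-16) + 2·(-28) − 2·24 = 30.

30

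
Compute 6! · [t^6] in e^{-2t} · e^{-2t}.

4096

The EGF product rule gives c_6 = Σ_{k_1+k_2=6} C(6; k_1,k_2) · ∏ g_i(k_i), where e^{-2t} gives (-2)^k; e^{-2t} gives (-2)^k.
g_1(k) for k = 0…6: 1, -2, 4, -8, 16, -32, 64.
g_2(k) for k = 0…6: 1, -2, 4, -8, 16, -32, 64.
c_6 = Σ_k C(6,k)·g_1(k)·g_2(6−k) = 1·1·64 + 6·(-2)·(-32) + 15·4·16 + 20·(-8)·(-8) + 15·16·4 + 6·(-32)·(-2) + 1·64·1 = 64 + 384 + 960 + 1280 + 960 + 384 + 64 = 4096.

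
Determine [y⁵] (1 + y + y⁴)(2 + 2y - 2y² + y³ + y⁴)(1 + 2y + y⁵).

(1 + y + y⁴) has coefficients 1,1,0,0,1 for degrees 0…4.
(2 + 2y - 2y² + y³ + y⁴) has coefficients 2,2,-2,1,1,0 for degrees 0…5.
Finally multiplying by (1 + 2y + y⁵), the product of all factors after the first has coefficients 2,6,2,-3,3,4 for degrees 0…5.
[y⁵] = 1·4 + 1·3 + 1·6 = 13.

13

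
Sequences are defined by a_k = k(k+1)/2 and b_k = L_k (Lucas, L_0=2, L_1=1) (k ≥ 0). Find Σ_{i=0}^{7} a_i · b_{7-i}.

255

This is [x^7] in the product of the two ordinary generating functions.
Σ = 0·29 + 1·18 + 3·11 + 6·7 + 10·4 + 15·3 + 21·1 + 28·2 = 255.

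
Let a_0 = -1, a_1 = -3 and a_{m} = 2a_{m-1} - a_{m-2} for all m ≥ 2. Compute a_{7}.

The ordinary generating function has denominator 1 - 2x + x^2.
Iterating the recurrence: a_0,…,a_{7} = -1, -3, -5, -7, -9, -11, -13, -15.

-15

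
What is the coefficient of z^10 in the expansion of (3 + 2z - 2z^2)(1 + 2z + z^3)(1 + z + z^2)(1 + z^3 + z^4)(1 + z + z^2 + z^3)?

9

(3 + 2z - 2z^2) has coefficients 3,2,-2 for degrees 0…2.
(1 + 2z + z^3) has coefficients 1,2,0,1,0,0,0,0,0,0,0 for degrees 0…10.
Multiplying by (1 + z + z^2) gives running coefficients 1,3,3,3,1,1,0,0,0,0,0 for degrees 0…10.
Multiplying by (1 + z^3 + z^4) gives running coefficients 1,3,3,4,5,7,6,4,2,1,0 for degrees 0…10.
Finally multiplying by (1 + z + z^2 + z^3), the product of all factors after the first has coefficients 1,4,7,11,15,19,22,22,19,13,7 for degrees 0…10.
[z^10] = 3·7 + 2·13 − 2·19 = 9.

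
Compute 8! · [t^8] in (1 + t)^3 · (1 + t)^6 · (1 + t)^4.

The EGF product rule gives c_8 = Σ_{k_1+k_2+k_3=8} C(8; k_1,k_2,k_3) · ∏ g_i(k_i), where (1+t)^3 gives the falling factorial (3)_k; (1+t)^6 gives the falling factorial (6)_k; (1+t)^4 gives the falling factorial (4)_k.
g_1(k) for k = 0…8: 1, 3, 6, 6, 0, 0, 0, 0, 0.
g_2(k) for k = 0…8: 1, 6, 30, 120, 360, 720, 720, 0, 0.
g_3(k) for k = 0…8: 1, 4, 12, 24, 24, 0, 0, 0, 0.
First combine the last two factors: h(k) = Σ_j C(k,j)·g_2(j)·g_3(k−j) for k = 0…8: 1, 10, 90, 720, 5040, 30240, 151200, 604800, 1814400.
c_8 = Σ_k C(8,k)·g_1(k)·h(8−k) = 1·1·1814400 + 8·3·604800 + 28·6·151200 + 56·6·30240 = 1814400 + 14515200 + 25401600 + 10160640 = 51891840.

51891840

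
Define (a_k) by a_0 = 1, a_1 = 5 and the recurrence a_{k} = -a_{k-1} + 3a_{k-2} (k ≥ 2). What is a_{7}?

The ordinary generating function has denominator 1 + x - 3x^2.
Iterating the recurrence: a_0,…,a_{7} = 1, 5, -2, 17, -23, 74, -143, 365.

365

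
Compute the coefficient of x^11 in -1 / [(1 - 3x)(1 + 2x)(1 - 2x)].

Partial fractions give a closed form: a_n = (-9/5)·3^n + (-1/5)·(-2)^n + (1)·2^n.
At n = 11: a_11 = -316407.

-316407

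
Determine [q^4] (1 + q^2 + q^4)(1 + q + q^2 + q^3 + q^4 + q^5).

3

(1 + q^2 + q^4) has coefficients 1,0,1,0,1 for degrees 0…4.
(1 + q + q^2 + q^3 + q^4 + q^5) has coefficients 1,1,1,1,1 for degrees 0…4.
[q^4] = 1·1 + 1·1 + 1·1 = 3.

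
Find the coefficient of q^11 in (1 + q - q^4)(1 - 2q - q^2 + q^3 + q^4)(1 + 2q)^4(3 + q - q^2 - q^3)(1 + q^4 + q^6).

(1 + q - q^4) has coefficients 1,1,0,0,-1 for degrees 0…4.
(1 - 2q - q^2 + q^3 + q^4) has coefficients 1,-2,-1,1,1,0,0,0,0,0,0,0 for degrees 0…11.
Multiplying by (1 + 2q)^4 gives running coefficients 1,6,7,-23,-63,-32,40,48,16,0,0,0 for degrees 0…11.
Multiplying by (3 + q - q^2 - q^3) gives running coefficients 3,19,26,-69,-225,-143,174,279,88,-72,-64,-16 for degrees 0…11.
Finally multiplying by (1 + q^4 + q^6), the product of all factors after the first has coefficients 3,19,26,-69,-222,-124,203,229,-111,-284,-115,120 for degrees 0…11.
[q^11] = 1·120 + 1·(-115) − 1·229 = -224.

-224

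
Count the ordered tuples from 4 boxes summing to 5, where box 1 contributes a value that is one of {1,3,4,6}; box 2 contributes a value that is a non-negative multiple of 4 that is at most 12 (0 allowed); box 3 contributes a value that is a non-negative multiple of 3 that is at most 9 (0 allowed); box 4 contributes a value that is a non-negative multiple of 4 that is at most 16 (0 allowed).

2

The generating function for the choices is (q + q^3 + q^4 + q^6)·(1 + q^4 + q^8 + q^12)·(1 + q^3 + q^6 + q^9)·(1 + q^4 + q^8 + q^12 + q^16); the count is [q^5].
(q + q^3 + q^4 + q^6) has coefficients 0,1,0,1,1,0 for degrees 0…5.
(1 + q^4 + q^8 + q^12) has coefficients 1,0,0,0,1,0 for degrees 0…5.
Multiplying by (1 + q^3 + q^6 + q^9) gives running coefficients 1,0,0,1,1,0 for degrees 0…5.
Finally multiplying by (1 + q^4 + q^8 + q^12 + q^16), the product of all factors after the first has coefficients 1,0,0,1,2,0 for degrees 0…5.
[q^5] = 1·2 + 1·0 + 1·0 = 2.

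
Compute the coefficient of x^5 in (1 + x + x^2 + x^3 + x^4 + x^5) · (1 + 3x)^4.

256

(1 + x + x^2 + x^3 + x^4 + x^5) has coefficients 1,1,1,1,1,1 for degrees 0…5.
(1 + 3x)^4 has coefficients 1,12,54,108,81,0 for degrees 0…5.
[x^5] = 1·0 + 1·81 + 1·108 + 1·54 + 1·12 + 1·1 = 256.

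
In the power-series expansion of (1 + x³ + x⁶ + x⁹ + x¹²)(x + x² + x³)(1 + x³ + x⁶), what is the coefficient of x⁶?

(1 + x³ + x⁶ + x⁹ + x¹²) has coefficients 1,0,0,1,0,0,1 for degrees 0…6.
(x + x² + x³) has coefficients 0,1,1,1,0,0,0 for degrees 0…6.
Finally multiplying by (1 + x³ + x⁶), the product of all factors after the first has coefficients 0,1,1,1,1,1,1 for degrees 0…6.
[x⁶] = 1·1 + 1·1 + 1·0 = 2.

2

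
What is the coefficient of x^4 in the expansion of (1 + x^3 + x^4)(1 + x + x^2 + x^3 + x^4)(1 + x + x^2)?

(1 + x^3 + x^4) has coefficients 1,0,0,1,1 for degrees 0…4.
(1 + x + x^2 + x^3 + x^4) has coefficients 1,1,1,1,1 for degrees 0…4.
Finally multiplying by (1 + x + x^2), the product of all factors after the first has coefficients 1,2,3,3,3 for degrees 0…4.
[x^4] = 1·3 + 1·2 + 1·1 = 6.

6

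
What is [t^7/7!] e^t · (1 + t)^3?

The EGF product rule gives c_7 = Σ_{k_1+k_2=7} C(7; k_1,k_2) · ∏ g_i(k_i), where e^t gives (1)^k; (1+t)^3 gives the falling factorial (3)_k.
g_1(k) for k = 0…7: 1, 1, 1, 1, 1, 1, 1, 1.
g_2(k) for k = 0…7: 1, 3, 6, 6, 0, 0, 0, 0.
c_7 = Σ_k C(7,k)·g_1(k)·g_2(7−k) = 35·1·6 + 21·1·6 + 7·1·3 + 1·1·1 = 210 + 126 + 21 + 1 = 358.

358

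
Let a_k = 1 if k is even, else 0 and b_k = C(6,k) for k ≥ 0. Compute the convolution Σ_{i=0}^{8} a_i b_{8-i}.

Write out a_i and b_{8-i} for i = 0,…,8 and sum the products.
Σ = 1·0 + 0·0 + 1·1 + 0·6 + 1·15 + 0·20 + 1·15 + 0·6 + 1·1 = 32.

32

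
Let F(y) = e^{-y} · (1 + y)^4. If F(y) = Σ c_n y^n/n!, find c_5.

19

The EGF product rule gives c_5 = Σ_{k_1+k_2=5} C(5; k_1,k_2) · ∏ g_i(k_i), where e^{-y} gives (-1)^k; (1+y)^4 gives the falling factorial (4)_k.
g_1(k) for k = 0…5: 1, -1, 1, -1, 1, -1.
g_2(k) for k = 0…5: 1, 4, 12, 24, 24, 0.
c_5 = Σ_k C(5,k)·g_1(k)·g_2(5−k) = 5·(-1)·24 + 10·1·24 + 10·(-1)·12 + 5·1·4 + 1·(-1)·1 = −120 + 240 − 120 + 20 − 1 = 19.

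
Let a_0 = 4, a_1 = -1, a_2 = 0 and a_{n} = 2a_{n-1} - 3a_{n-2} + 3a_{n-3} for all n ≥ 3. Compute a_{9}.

126

The ordinary generating function has denominator 1 - 2z + 3z^2 - 3z^3.
Iterating the recurrence: a_0,…,a_{9} = 4, -1, 0, 15, 27, 9, -18, 18, 117, 126.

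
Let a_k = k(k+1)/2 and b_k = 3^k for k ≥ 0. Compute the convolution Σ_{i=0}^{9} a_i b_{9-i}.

22113

The convolution is the x^9 coefficient of A(x)B(x).
Σ = 0·19683 + 1·6561 + 3·2187 + 6·729 + 10·243 + 15·81 + 21·27 + 28·9 + 36·3 + 45·1 = 22113.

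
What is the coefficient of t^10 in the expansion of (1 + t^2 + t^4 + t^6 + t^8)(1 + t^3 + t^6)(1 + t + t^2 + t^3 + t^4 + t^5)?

(1 + t^2 + t^4 + t^6 + t^8) has coefficients 1,0,1,0,1,0,1,0,1 for degrees 0…8.
(1 + t^3 + t^6) has coefficients 1,0,0,1,0,0,1,0,0,0,0 for degrees 0…10.
Finally multiplying by (1 + t + t^2 + t^3 + t^4 + t^5), the product of all factors after the first has coefficients 1,1,1,2,2,2,2,2,2,1,1 for degrees 0…10.
[t^10] = 1·1 + 1·2 + 1·2 + 1·2 + 1·1 = 8.

8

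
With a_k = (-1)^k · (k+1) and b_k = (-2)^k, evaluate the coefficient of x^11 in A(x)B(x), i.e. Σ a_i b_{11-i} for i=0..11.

Write out a_i and b_{11-i} for i = 0,…,11 and sum the products.
Σ = 1·(-2048) − 2·1024 + 3·(-512) − 4·256 + 5·(-128) − 6·64 + 7·(-32) − 8·16 + 9·(-8) − 10·4 + 11·(-2) − 12·1 = -8178.

-8178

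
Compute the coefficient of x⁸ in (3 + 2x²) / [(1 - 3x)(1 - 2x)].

The denominator gives the recurrence a_n = 5a_(n−1) − 6a_(n−2) for n ≥ 3; the numerator fixes a_0 = 3, a_1 = 15, a_2 = 59.
Iterating: 3, 15, 59, 205, 671, 2125, 6599, 20245, 61631, so a_8 = 61631.

61631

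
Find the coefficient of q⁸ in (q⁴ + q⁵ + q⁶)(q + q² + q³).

2

(q⁴ + q⁵ + q⁶) has coefficients 0,0,0,0,1,1,1 for degrees 0…6.
(q + q² + q³) has coefficients 0,1,1,1,0,0,0,0,0 for degrees 0…8.
[q⁸] = 1·0 + 1·1 + 1·1 = 2.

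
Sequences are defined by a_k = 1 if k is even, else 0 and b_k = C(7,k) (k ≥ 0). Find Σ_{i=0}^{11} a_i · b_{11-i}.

This is [x^11] in the product of the two ordinary generating functions.
Σ = 1·0 + 0·0 + 1·0 + 0·0 + 1·1 + 0·7 + 1·21 + 0·35 + 1·35 + 0·21 + 1·7 + 0·1 = 64.

64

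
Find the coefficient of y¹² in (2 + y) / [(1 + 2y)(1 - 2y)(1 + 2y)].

45056

The denominator gives the recurrence a_n = −2a_(n−1) + 4a_(n−2) + 8a_(n−3) for n ≥ 3; the numerator fixes a_0 = 2, a_1 = -3, a_2 = 14.
Iterating: 2, -3, 14, -24, 80, -144, 416, -768, 2048, -3840, 9728, -18432, 45056, so a_12 = 45056.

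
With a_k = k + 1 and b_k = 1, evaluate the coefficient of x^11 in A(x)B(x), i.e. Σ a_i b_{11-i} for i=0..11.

78

Write out a_i and b_{11-i} for i = 0,…,11 and sum the products.
Σ = 1·1 + 2·1 + 3·1 + 4·1 + 5·1 + 6·1 + 7·1 + 8·1 + 9·1 + 10·1 + 11·1 + 12·1 = 78.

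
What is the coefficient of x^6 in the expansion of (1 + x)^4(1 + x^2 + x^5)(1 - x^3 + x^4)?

(1 + x)^4 has coefficients 1,4,6,4,1 for degrees 0…4.
(1 + x^2 + x^5) has coefficients 1,0,1,0,0,1,0 for degrees 0…6.
Finally multiplying by (1 - x^3 + x^4), the product of all factors after the first has coefficients 1,0,1,-1,1,0,1 for degrees 0…6.
[x^6] = 1·1 + 4·0 + 6·1 + 4·(-1) + 1·1 = 4.

4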